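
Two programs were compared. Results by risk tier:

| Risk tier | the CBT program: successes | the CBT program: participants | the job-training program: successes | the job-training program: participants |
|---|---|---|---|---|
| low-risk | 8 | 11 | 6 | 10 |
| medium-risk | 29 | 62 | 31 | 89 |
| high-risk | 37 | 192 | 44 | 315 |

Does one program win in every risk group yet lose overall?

Low-risk: the CBT program 8/11 = 72.7%, the job-training program 6/10 = 60.0% → the CBT program
Medium-risk: the CBT program 29/62 = 46.8%, the job-training program 31/89 = 34.8% → the CBT program
High-risk: the CBT program 37/192 = 19.3%, the job-training program 44/315 = 14.0% → the CBT program
Overall: the CBT program 74/265 = 27.9%, the job-training program 81/414 = 19.6% → the CBT program
The CBT program wins overall and in every risk group — no reversal.

No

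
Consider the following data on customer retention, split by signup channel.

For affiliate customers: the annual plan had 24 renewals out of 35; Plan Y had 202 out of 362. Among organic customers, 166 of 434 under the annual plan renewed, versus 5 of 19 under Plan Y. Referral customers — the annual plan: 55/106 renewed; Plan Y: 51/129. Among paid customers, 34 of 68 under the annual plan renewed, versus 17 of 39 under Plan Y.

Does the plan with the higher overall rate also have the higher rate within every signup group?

Affiliate: the annual plan 24/35 = 68.6%, Plan Y 202/362 = 55.8% → the annual plan
Organic: the annual plan 166/434 = 38.2%, Plan Y 5/19 = 26.3% → the annual plan
Referral: the annual plan 55/106 = 51.9%, Plan Y 51/129 = 39.5% → the annual plan
Paid: the annual plan 34/68 = 50.0%, Plan Y 17/39 = 43.6% → the annual plan
Overall: the annual plan 279/643 = 43.4%, Plan Y 275/549 = 50.1% → Plan Y
The annual plan wins each signup group but Plan Y wins overall — the comparison reverses. The annual plan's customers skew toward organic, which has a lower base rate.

No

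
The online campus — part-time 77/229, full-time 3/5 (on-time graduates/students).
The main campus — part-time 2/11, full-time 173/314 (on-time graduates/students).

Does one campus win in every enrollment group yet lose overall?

Part-time: the online campus 77/229 = 33.6%, the main campus 2/11 = 18.2% → the online campus
Full-time: the online campus 3/5 = 60.0%, the main campus 173/314 = 55.1% → the online campus
Overall: the online campus 80/234 = 34.2%, the main campus 175/325 = 53.8% → the main campus
The online campus wins each enrollment group but the main campus wins overall — the comparison reverses. The online campus's students skew toward part-time, which has a lower base rate.

Yes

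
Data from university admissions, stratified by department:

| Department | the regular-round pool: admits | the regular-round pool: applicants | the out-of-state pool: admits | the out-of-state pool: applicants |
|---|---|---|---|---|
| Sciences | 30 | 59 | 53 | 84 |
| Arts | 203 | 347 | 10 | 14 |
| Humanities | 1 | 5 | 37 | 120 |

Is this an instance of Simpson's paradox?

Yes

Sciences: the regular-round pool 30/59 = 50.8%, the out-of-state pool 53/84 = 63.1% → the out-of-state pool
Arts: the regular-round pool 203/347 = 58.5%, the out-of-state pool 10/14 = 71.4% → the out-of-state pool
Humanities: the regular-round pool 1/5 = 20.0%, the out-of-state pool 37/120 = 30.8% → the out-of-state pool
Overall: the regular-round pool 234/411 = 56.9%, the out-of-state pool 100/218 = 45.9% → the regular-round pool
The out-of-state pool wins each department group but the regular-round pool wins overall — the comparison reverses. The out-of-state pool's applicants skew toward Humanities, which has a lower base rate.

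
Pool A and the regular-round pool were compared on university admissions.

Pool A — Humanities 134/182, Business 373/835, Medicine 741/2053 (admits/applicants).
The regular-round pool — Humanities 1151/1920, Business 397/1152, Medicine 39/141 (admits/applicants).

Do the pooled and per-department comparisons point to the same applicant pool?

Humanities: Pool A 134/182 = 73.6%, the regular-round pool 1151/1920 = 59.9% → Pool A
Business: Pool A 373/835 = 44.7%, the regular-round pool 397/1152 = 34.5% → Pool A
Medicine: Pool A 741/2053 = 36.1%, the regular-round pool 39/141 = 27.7% → Pool A
Overall: Pool A 1248/3070 = 40.7%, the regular-round pool 1587/3213 = 49.4% → the regular-round pool
Pool A wins each department group but the regular-round pool wins overall — the comparison reverses. Pool A's applicants skew toward Medicine, which has a lower base rate.

No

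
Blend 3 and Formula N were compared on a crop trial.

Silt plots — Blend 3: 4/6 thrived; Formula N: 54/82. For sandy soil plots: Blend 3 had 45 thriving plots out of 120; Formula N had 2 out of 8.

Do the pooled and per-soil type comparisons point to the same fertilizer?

No

Silt: Blend 3 4/6 = 66.7%, Formula N 54/82 = 65.9% → Blend 3
Sandy soil: Blend 3 45/120 = 37.5%, Formula N 2/8 = 25.0% → Blend 3
Overall: Blend 3 49/126 = 38.9%, Formula N 56/90 = 62.2% → Formula N
Blend 3 wins each soil group but Formula N wins overall — the comparison reverses. Blend 3's plots skew toward sandy soil, which has a lower base rate.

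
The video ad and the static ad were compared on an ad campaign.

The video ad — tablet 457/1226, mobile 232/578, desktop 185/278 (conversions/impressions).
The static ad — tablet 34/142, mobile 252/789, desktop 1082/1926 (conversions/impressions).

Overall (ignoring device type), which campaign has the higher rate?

the static ad

Tablet: the video ad 457/1226 = 37.3%, the static ad 34/142 = 23.9% → the video ad
Mobile: the video ad 232/578 = 40.1%, the static ad 252/789 = 31.9% → the video ad
Desktop: the video ad 185/278 = 66.5%, the static ad 1082/1926 = 56.2% → the video ad
Overall: the video ad 874/2082 = 42.0%, the static ad 1368/2857 = 47.9% → the static ad
(The video ad wins every device group but the static ad wins overall — the video ad's impressions skew toward the low-rate tablet group.)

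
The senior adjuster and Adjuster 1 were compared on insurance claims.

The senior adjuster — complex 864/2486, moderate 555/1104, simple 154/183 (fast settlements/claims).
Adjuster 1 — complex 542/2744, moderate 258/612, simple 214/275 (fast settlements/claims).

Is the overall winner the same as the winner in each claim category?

Yes

Complex: the senior adjuster 864/2486 = 34.8%, Adjuster 1 542/2744 = 19.8% → the senior adjuster
Moderate: the senior adjuster 555/1104 = 50.3%, Adjuster 1 258/612 = 42.2% → the senior adjuster
Simple: the senior adjuster 154/183 = 84.2%, Adjuster 1 214/275 = 77.8% → the senior adjuster
Overall: the senior adjuster 1573/3773 = 41.7%, Adjuster 1 1014/3631 = 27.9% → the senior adjuster
The senior adjuster wins overall and in every claim group — no reversal.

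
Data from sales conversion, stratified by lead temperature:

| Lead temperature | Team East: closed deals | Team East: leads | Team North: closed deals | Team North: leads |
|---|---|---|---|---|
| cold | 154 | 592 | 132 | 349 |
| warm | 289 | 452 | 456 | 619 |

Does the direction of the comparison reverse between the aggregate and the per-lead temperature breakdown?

Cold: Team East 154/592 = 26.0%, Team North 132/349 = 37.8% → Team North
Warm: Team East 289/452 = 63.9%, Team North 456/619 = 73.7% → Team North
Overall: Team East 443/1044 = 42.4%, Team North 588/968 = 60.7% → Team North
Team North wins overall and in every lead group — no reversal.

No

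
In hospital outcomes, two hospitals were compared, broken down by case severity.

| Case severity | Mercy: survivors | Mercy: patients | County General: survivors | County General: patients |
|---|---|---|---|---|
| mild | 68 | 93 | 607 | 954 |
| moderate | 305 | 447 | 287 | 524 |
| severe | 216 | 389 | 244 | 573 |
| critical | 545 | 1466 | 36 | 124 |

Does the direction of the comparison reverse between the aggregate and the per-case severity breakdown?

Yes

Mild: Mercy 68/93 = 73.1%, County General 607/954 = 63.6% → Mercy
Moderate: Mercy 305/447 = 68.2%, County General 287/524 = 54.8% → Mercy
Severe: Mercy 216/389 = 55.5%, County General 244/573 = 42.6% → Mercy
Critical: Mercy 545/1466 = 37.2%, County General 36/124 = 29.0% → Mercy
Overall: Mercy 1134/2395 = 47.3%, County General 1174/2175 = 54.0% → County General
Mercy wins each case group but County General wins overall — the comparison reverses. Mercy's patients skew toward critical, which has a lower base rate.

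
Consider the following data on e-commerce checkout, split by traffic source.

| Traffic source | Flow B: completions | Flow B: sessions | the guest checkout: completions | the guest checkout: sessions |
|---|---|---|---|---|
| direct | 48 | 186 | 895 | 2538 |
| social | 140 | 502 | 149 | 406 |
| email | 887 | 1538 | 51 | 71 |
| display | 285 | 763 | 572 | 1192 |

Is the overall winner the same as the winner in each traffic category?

Direct: Flow B 48/186 = 25.8%, the guest checkout 895/2538 = 35.3% → the guest checkout
Social: Flow B 140/502 = 27.9%, the guest checkout 149/406 = 36.7% → the guest checkout
Email: Flow B 887/1538 = 57.7%, the guest checkout 51/71 = 71.8% → the guest checkout
Display: Flow B 285/763 = 37.4%, the guest checkout 572/1192 = 48.0% → the guest checkout
Overall: Flow B 1360/2989 = 45.5%, the guest checkout 1667/4207 = 39.6% → Flow B
The guest checkout wins each traffic group but Flow B wins overall — the comparison reverses. The guest checkout's sessions skew toward direct, which has a lower base rate.

No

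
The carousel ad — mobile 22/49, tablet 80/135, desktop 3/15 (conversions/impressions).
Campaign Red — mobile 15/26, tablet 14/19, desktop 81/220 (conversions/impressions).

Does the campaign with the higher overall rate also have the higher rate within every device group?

Mobile: the carousel ad 22/49 = 44.9%, Campaign Red 15/26 = 57.7% → Campaign Red
Tablet: the carousel ad 80/135 = 59.3%, Campaign Red 14/19 = 73.7% → Campaign Red
Desktop: the carousel ad 3/15 = 20.0%, Campaign Red 81/220 = 36.8% → Campaign Red
Overall: the carousel ad 105/199 = 52.8%, Campaign Red 110/265 = 41.5% → the carousel ad
Campaign Red wins each device group but the carousel ad wins overall — the comparison reverses. Campaign Red's impressions skew toward desktop, which has a lower base rate.

No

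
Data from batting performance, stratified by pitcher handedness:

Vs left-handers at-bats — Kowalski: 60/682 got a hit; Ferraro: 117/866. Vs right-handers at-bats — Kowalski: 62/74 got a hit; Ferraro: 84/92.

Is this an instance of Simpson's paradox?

Vs left-handers: Kowalski 60/682 = 8.8%, Ferraro 117/866 = 13.5% → Ferraro
Vs right-handers: Kowalski 62/74 = 83.8%, Ferraro 84/92 = 91.3% → Ferraro
Overall: Kowalski 122/756 = 16.1%, Ferraro 201/958 = 21.0% → Ferraro
Ferraro wins overall and in every pitcher group — no reversal.

No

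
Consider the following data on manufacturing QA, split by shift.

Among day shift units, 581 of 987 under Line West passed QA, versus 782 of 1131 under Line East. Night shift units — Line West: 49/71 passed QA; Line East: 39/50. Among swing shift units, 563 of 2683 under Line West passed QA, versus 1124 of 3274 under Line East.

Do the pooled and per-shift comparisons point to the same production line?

Yes

Day shift: Line West 581/987 = 58.9%, Line East 782/1131 = 69.1% → Line East
Night shift: Line West 49/71 = 69.0%, Line East 39/50 = 78.0% → Line East
Swing shift: Line West 563/2683 = 21.0%, Line East 1124/3274 = 34.3% → Line East
Overall: Line West 1193/3741 = 31.9%, Line East 1945/4455 = 43.7% → Line East
Line East wins overall and in every shift group — no reversal.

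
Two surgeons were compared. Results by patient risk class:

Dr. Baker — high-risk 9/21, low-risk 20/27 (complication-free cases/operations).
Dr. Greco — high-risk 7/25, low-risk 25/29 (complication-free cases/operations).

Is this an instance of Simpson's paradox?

No

High-risk: Dr. Baker 9/21 = 42.9%, Dr. Greco 7/25 = 28.0% → Dr. Baker
Low-risk: Dr. Baker 20/27 = 74.1%, Dr. Greco 25/29 = 86.2% → Dr. Greco
Overall: Dr. Baker 29/48 = 60.4%, Dr. Greco 32/54 = 59.3% → Dr. Baker
Neither sweeps: Dr. Baker wins 1 of 2 groups, Dr. Greco wins 1. Dr. Baker wins overall but not every group — no Simpson reversal.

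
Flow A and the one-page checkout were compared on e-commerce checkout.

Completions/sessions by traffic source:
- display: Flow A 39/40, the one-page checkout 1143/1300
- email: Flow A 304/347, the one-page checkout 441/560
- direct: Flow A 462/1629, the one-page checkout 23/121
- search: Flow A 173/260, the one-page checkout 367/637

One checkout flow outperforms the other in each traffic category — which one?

Flow A

Display: Flow A 39/40 = 97.5%, the one-page checkout 1143/1300 = 87.9% → Flow A
Email: Flow A 304/347 = 87.6%, the one-page checkout 441/560 = 78.8% → Flow A
Direct: Flow A 462/1629 = 28.4%, the one-page checkout 23/121 = 19.0% → Flow A
Search: Flow A 173/260 = 66.5%, the one-page checkout 367/637 = 57.6% → Flow A
Flow A has the higher rate in all 4 groups.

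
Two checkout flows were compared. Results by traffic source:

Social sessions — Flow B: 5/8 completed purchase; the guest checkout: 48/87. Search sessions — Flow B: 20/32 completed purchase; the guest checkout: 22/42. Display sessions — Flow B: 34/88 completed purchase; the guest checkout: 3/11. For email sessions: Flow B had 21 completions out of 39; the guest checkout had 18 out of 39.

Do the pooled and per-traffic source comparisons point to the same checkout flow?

No

Social: Flow B 5/8 = 62.5%, the guest checkout 48/87 = 55.2% → Flow B
Search: Flow B 20/32 = 62.5%, the guest checkout 22/42 = 52.4% → Flow B
Display: Flow B 34/88 = 38.6%, the guest checkout 3/11 = 27.3% → Flow B
Email: Flow B 21/39 = 53.8%, the guest checkout 18/39 = 46.2% → Flow B
Overall: Flow B 80/167 = 47.9%, the guest checkout 91/179 = 50.8% → the guest checkout
Flow B wins each traffic group but the guest checkout wins overall — the comparison reverses. Flow B's sessions skew toward display, which has a lower base rate.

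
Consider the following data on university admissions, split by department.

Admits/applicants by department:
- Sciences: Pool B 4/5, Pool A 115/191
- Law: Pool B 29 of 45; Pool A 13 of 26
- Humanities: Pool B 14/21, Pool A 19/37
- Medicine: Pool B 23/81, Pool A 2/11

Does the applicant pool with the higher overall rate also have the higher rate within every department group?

Sciences: Pool B 4/5 = 80.0%, Pool A 115/191 = 60.2% → Pool B
Law: Pool B 29/45 = 64.4%, Pool A 13/26 = 50.0% → Pool B
Humanities: Pool B 14/21 = 66.7%, Pool A 19/37 = 51.4% → Pool B
Medicine: Pool B 23/81 = 28.4%, Pool A 2/11 = 18.2% → Pool B
Overall: Pool B 70/152 = 46.1%, Pool A 149/265 = 56.2% → Pool A
Pool B wins each department group but Pool A wins overall — the comparison reverses. Pool B's applicants skew toward Medicine, which has a lower base rate.

No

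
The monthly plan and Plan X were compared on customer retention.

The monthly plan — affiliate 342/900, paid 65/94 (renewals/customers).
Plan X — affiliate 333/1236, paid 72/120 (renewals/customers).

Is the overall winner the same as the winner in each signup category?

Yes

Affiliate: the monthly plan 342/900 = 38.0%, Plan X 333/1236 = 26.9% → the monthly plan
Paid: the monthly plan 65/94 = 69.1%, Plan X 72/120 = 60.0% → the monthly plan
Overall: the monthly plan 407/994 = 40.9%, Plan X 405/1356 = 29.9% → the monthly plan
The monthly plan wins overall and in every signup group — no reversal.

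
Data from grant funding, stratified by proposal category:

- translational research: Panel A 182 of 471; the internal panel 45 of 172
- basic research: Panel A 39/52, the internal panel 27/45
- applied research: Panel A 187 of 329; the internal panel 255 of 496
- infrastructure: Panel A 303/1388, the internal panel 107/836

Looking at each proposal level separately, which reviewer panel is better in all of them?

Translational research: Panel A 182/471 = 38.6%, the internal panel 45/172 = 26.2% → Panel A
Basic research: Panel A 39/52 = 75.0%, the internal panel 27/45 = 60.0% → Panel A
Applied research: Panel A 187/329 = 56.8%, the internal panel 255/496 = 51.4% → Panel A
Infrastructure: Panel A 303/1388 = 21.8%, the internal panel 107/836 = 12.8% → Panel A
Panel A has the higher rate in all 4 groups.

Panel A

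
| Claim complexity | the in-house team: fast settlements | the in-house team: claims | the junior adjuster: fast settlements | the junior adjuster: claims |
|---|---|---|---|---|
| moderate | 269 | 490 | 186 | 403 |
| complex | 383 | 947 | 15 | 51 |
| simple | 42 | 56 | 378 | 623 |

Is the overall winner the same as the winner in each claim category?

No

Moderate: the in-house team 269/490 = 54.9%, the junior adjuster 186/403 = 46.2% → the in-house team
Complex: the in-house team 383/947 = 40.4%, the junior adjuster 15/51 = 29.4% → the in-house team
Simple: the in-house team 42/56 = 75.0%, the junior adjuster 378/623 = 60.7% → the in-house team
Overall: the in-house team 694/1493 = 46.5%, the junior adjuster 579/1077 = 53.8% → the junior adjuster
The in-house team wins each claim group but the junior adjuster wins overall — the comparison reverses. The in-house team's claims skew toward complex, which has a lower base rate.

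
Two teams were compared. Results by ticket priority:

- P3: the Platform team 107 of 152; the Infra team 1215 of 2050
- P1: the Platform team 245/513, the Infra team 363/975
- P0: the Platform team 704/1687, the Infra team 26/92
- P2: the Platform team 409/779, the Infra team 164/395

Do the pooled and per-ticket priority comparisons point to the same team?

No

P3: the Platform team 107/152 = 70.4%, the Infra team 1215/2050 = 59.3% → the Platform team
P1: the Platform team 245/513 = 47.8%, the Infra team 363/975 = 37.2% → the Platform team
P0: the Platform team 704/1687 = 41.7%, the Infra team 26/92 = 28.3% → the Platform team
P2: the Platform team 409/779 = 52.5%, the Infra team 164/395 = 41.5% → the Platform team
Overall: the Platform team 1465/3131 = 46.8%, the Infra team 1768/3512 = 50.3% → the Infra team
The Platform team wins each ticket group but the Infra team wins overall — the comparison reverses. The Platform team's tickets skew toward P0, which has a lower base rate.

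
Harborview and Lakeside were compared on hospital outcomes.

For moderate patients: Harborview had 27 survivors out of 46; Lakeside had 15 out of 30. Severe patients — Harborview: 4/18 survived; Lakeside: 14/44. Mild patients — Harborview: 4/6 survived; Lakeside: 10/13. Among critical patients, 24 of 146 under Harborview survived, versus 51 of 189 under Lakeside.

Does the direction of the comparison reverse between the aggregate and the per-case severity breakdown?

No

Moderate: Harborview 27/46 = 58.7%, Lakeside 15/30 = 50.0% → Harborview
Severe: Harborview 4/18 = 22.2%, Lakeside 14/44 = 31.8% → Lakeside
Mild: Harborview 4/6 = 66.7%, Lakeside 10/13 = 76.9% → Lakeside
Critical: Harborview 24/146 = 16.4%, Lakeside 51/189 = 27.0% → Lakeside
Overall: Harborview 59/216 = 27.3%, Lakeside 90/276 = 32.6% → Lakeside
Neither sweeps: Harborview wins 1 of 4 groups, Lakeside wins 3. Lakeside wins overall but not every group — no Simpson reversal.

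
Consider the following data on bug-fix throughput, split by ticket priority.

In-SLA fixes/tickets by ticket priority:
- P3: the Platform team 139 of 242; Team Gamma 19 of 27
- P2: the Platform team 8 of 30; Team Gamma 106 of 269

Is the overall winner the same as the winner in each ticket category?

P3: the Platform team 139/242 = 57.4%, Team Gamma 19/27 = 70.4% → Team Gamma
P2: the Platform team 8/30 = 26.7%, Team Gamma 106/269 = 39.4% → Team Gamma
Overall: the Platform team 147/272 = 54.0%, Team Gamma 125/296 = 42.2% → the Platform team
Team Gamma wins each ticket group but the Platform team wins overall — the comparison reverses. Team Gamma's tickets skew toward P2, which has a lower base rate.

No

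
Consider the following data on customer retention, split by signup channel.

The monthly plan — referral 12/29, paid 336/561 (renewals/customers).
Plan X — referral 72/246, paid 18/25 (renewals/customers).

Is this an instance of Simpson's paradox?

No

Referral: the monthly plan 12/29 = 41.4%, Plan X 72/246 = 29.3% → the monthly plan
Paid: the monthly plan 336/561 = 59.9%, Plan X 18/25 = 72.0% → Plan X
Overall: the monthly plan 348/590 = 59.0%, Plan X 90/271 = 33.2% → the monthly plan
Neither sweeps: the monthly plan wins 1 of 2 groups, Plan X wins 1. The monthly plan wins overall but not every group — no Simpson reversal.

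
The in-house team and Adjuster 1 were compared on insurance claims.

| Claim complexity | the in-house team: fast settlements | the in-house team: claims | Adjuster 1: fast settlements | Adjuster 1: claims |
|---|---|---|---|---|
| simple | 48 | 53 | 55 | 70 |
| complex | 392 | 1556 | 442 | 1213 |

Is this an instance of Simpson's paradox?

Simple: the in-house team 48/53 = 90.6%, Adjuster 1 55/70 = 78.6% → the in-house team
Complex: the in-house team 392/1556 = 25.2%, Adjuster 1 442/1213 = 36.4% → Adjuster 1
Overall: the in-house team 440/1609 = 27.3%, Adjuster 1 497/1283 = 38.7% → Adjuster 1
Neither sweeps: the in-house team wins 1 of 2 groups, Adjuster 1 wins 1. Adjuster 1 wins overall but not every group — no Simpson reversal.

No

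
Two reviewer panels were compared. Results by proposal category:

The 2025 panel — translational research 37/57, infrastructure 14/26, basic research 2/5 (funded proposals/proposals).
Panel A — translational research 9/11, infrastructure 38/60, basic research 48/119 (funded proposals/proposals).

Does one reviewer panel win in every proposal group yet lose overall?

Yes

Translational research: the 2025 panel 37/57 = 64.9%, Panel A 9/11 = 81.8% → Panel A
Infrastructure: the 2025 panel 14/26 = 53.8%, Panel A 38/60 = 63.3% → Panel A
Basic research: the 2025 panel 2/5 = 40.0%, Panel A 48/119 = 40.3% → Panel A
Overall: the 2025 panel 53/88 = 60.2%, Panel A 95/190 = 50.0% → the 2025 panel
Panel A wins each proposal group but the 2025 panel wins overall — the comparison reverses. Panel A's proposals skew toward basic research, which has a lower base rate.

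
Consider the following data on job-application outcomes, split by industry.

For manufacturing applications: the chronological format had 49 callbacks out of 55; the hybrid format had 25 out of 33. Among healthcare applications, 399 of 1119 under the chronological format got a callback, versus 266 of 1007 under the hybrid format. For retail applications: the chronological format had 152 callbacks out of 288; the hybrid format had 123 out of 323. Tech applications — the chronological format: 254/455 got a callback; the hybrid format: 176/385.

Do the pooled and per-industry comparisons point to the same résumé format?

Yes

Manufacturing: the chronological format 49/55 = 89.1%, the hybrid format 25/33 = 75.8% → the chronological format
Healthcare: the chronological format 399/1119 = 35.7%, the hybrid format 266/1007 = 26.4% → the chronological format
Retail: the chronological format 152/288 = 52.8%, the hybrid format 123/323 = 38.1% → the chronological format
Tech: the chronological format 254/455 = 55.8%, the hybrid format 176/385 = 45.7% → the chronological format
Overall: the chronological format 854/1917 = 44.5%, the hybrid format 590/1748 = 33.8% → the chronological format
The chronological format wins overall and in every industry group — no reversal.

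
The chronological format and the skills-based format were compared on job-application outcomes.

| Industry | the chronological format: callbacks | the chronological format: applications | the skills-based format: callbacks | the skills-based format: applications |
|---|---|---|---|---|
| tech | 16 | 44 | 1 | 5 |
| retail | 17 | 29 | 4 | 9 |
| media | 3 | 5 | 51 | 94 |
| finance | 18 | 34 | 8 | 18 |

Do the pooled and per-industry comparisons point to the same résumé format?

No

Tech: the chronological format 16/44 = 36.4%, the skills-based format 1/5 = 20.0% → the chronological format
Retail: the chronological format 17/29 = 58.6%, the skills-based format 4/9 = 44.4% → the chronological format
Media: the chronological format 3/5 = 60.0%, the skills-based format 51/94 = 54.3% → the chronological format
Finance: the chronological format 18/34 = 52.9%, the skills-based format 8/18 = 44.4% → the chronological format
Overall: the chronological format 54/112 = 48.2%, the skills-based format 64/126 = 50.8% → the skills-based format
The chronological format wins each industry group but the skills-based format wins overall — the comparison reverses. The chronological format's applications skew toward tech, which has a lower base rate.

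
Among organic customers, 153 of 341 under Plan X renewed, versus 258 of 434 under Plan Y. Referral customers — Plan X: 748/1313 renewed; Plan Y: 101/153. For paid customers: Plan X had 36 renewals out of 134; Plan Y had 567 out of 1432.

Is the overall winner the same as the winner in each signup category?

Organic: Plan X 153/341 = 44.9%, Plan Y 258/434 = 59.4% → Plan Y
Referral: Plan X 748/1313 = 57.0%, Plan Y 101/153 = 66.0% → Plan Y
Paid: Plan X 36/134 = 26.9%, Plan Y 567/1432 = 39.6% → Plan Y
Overall: Plan X 937/1788 = 52.4%, Plan Y 926/2019 = 45.9% → Plan X
Plan Y wins each signup group but Plan X wins overall — the comparison reverses. Plan Y's customers skew toward paid, which has a lower base rate.

No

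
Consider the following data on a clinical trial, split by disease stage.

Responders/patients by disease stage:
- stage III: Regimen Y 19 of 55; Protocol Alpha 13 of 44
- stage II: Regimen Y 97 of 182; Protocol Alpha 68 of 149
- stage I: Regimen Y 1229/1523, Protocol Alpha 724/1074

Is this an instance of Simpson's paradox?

Stage III: Regimen Y 19/55 = 34.5%, Protocol Alpha 13/44 = 29.5% → Regimen Y
Stage II: Regimen Y 97/182 = 53.3%, Protocol Alpha 68/149 = 45.6% → Regimen Y
Stage I: Regimen Y 1229/1523 = 80.7%, Protocol Alpha 724/1074 = 67.4% → Regimen Y
Overall: Regimen Y 1345/1760 = 76.4%, Protocol Alpha 805/1267 = 63.5% → Regimen Y
Regimen Y wins overall and in every disease group — no reversal.

No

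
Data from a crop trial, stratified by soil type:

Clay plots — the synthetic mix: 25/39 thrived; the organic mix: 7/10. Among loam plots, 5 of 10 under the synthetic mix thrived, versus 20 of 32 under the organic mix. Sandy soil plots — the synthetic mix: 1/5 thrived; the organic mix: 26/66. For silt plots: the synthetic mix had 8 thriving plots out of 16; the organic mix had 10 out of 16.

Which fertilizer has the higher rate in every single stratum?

the organic mix

Clay: the synthetic mix 25/39 = 64.1%, the organic mix 7/10 = 70.0% → the organic mix
Loam: the synthetic mix 5/10 = 50.0%, the organic mix 20/32 = 62.5% → the organic mix
Sandy soil: the synthetic mix 1/5 = 20.0%, the organic mix 26/66 = 39.4% → the organic mix
Silt: the synthetic mix 8/16 = 50.0%, the organic mix 10/16 = 62.5% → the organic mix
The organic mix has the higher rate in all 4 groups.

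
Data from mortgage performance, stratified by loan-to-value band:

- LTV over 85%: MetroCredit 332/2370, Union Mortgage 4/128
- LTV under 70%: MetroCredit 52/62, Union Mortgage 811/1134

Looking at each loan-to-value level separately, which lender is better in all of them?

LTV over 85%: MetroCredit 332/2370 = 14.0%, Union Mortgage 4/128 = 3.1% → MetroCredit
LTV under 70%: MetroCredit 52/62 = 83.9%, Union Mortgage 811/1134 = 71.5% → MetroCredit
MetroCredit has the higher rate in both groups.

MetroCredit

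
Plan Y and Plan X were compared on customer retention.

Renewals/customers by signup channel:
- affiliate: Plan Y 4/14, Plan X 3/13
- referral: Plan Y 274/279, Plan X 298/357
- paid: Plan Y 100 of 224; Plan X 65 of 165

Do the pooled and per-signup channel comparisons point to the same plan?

Yes

Affiliate: Plan Y 4/14 = 28.6%, Plan X 3/13 = 23.1% → Plan Y
Referral: Plan Y 274/279 = 98.2%, Plan X 298/357 = 83.5% → Plan Y
Paid: Plan Y 100/224 = 44.6%, Plan X 65/165 = 39.4% → Plan Y
Overall: Plan Y 378/517 = 73.1%, Plan X 366/535 = 68.4% → Plan Y
Plan Y wins overall and in every signup group — no reversal.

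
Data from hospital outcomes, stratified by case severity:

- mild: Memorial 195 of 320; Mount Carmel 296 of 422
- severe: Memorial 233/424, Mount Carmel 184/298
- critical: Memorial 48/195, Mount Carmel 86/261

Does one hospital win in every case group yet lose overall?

No

Mild: Memorial 195/320 = 60.9%, Mount Carmel 296/422 = 70.1% → Mount Carmel
Severe: Memorial 233/424 = 55.0%, Mount Carmel 184/298 = 61.7% → Mount Carmel
Critical: Memorial 48/195 = 24.6%, Mount Carmel 86/261 = 33.0% → Mount Carmel
Overall: Memorial 476/939 = 50.7%, Mount Carmel 566/981 = 57.7% → Mount Carmel
Mount Carmel wins overall and in every case group — no reversal.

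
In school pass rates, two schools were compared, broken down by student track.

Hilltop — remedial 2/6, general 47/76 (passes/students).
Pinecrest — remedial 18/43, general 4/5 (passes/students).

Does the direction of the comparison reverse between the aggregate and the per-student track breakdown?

Yes

Remedial: Hilltop 2/6 = 33.3%, Pinecrest 18/43 = 41.9% → Pinecrest
General: Hilltop 47/76 = 61.8%, Pinecrest 4/5 = 80.0% → Pinecrest
Overall: Hilltop 49/82 = 59.8%, Pinecrest 22/48 = 45.8% → Hilltop
Pinecrest wins each student group but Hilltop wins overall — the comparison reverses. Pinecrest's students skew toward remedial, which has a lower base rate.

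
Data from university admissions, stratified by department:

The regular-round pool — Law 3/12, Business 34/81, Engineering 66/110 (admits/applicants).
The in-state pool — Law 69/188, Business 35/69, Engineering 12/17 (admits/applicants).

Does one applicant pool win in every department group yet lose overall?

Law: the regular-round pool 3/12 = 25.0%, the in-state pool 69/188 = 36.7% → the in-state pool
Business: the regular-round pool 34/81 = 42.0%, the in-state pool 35/69 = 50.7% → the in-state pool
Engineering: the regular-round pool 66/110 = 60.0%, the in-state pool 12/17 = 70.6% → the in-state pool
Overall: the regular-round pool 103/203 = 50.7%, the in-state pool 116/274 = 42.3% → the regular-round pool
The in-state pool wins each department group but the regular-round pool wins overall — the comparison reverses. The in-state pool's applicants skew toward Law, which has a lower base rate.

Yes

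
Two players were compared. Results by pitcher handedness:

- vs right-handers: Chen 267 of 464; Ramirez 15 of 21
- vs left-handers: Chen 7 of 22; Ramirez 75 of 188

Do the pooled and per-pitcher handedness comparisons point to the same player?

No

Vs right-handers: Chen 267/464 = 57.5%, Ramirez 15/21 = 71.4% → Ramirez
Vs left-handers: Chen 7/22 = 31.8%, Ramirez 75/188 = 39.9% → Ramirez
Overall: Chen 274/486 = 56.4%, Ramirez 90/209 = 43.1% → Chen
Ramirez wins each pitcher group but Chen wins overall — the comparison reverses. Ramirez's at-bats skew toward vs left-handers, which has a lower base rate.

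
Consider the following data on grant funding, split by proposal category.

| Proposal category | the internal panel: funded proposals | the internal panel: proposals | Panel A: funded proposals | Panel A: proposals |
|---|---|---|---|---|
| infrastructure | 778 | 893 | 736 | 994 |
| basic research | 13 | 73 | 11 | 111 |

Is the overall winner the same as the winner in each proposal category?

Infrastructure: the internal panel 778/893 = 87.1%, Panel A 736/994 = 74.0% → the internal panel
Basic research: the internal panel 13/73 = 17.8%, Panel A 11/111 = 9.9% → the internal panel
Overall: the internal panel 791/966 = 81.9%, Panel A 747/1105 = 67.6% → the internal panel
The internal panel wins overall and in every proposal group — no reversal.

Yes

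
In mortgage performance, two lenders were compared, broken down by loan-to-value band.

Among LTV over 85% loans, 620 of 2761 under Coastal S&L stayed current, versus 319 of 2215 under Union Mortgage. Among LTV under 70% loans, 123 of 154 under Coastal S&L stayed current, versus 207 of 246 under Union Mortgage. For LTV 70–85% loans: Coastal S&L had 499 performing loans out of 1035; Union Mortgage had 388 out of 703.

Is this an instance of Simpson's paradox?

No

LTV over 85%: Coastal S&L 620/2761 = 22.5%, Union Mortgage 319/2215 = 14.4% → Coastal S&L
LTV under 70%: Coastal S&L 123/154 = 79.9%, Union Mortgage 207/246 = 84.1% → Union Mortgage
LTV 70–85%: Coastal S&L 499/1035 = 48.2%, Union Mortgage 388/703 = 55.2% → Union Mortgage
Overall: Coastal S&L 1242/3950 = 31.4%, Union Mortgage 914/3164 = 28.9% → Coastal S&L
Neither sweeps: Coastal S&L wins 1 of 3 groups, Union Mortgage wins 2. Coastal S&L wins overall but not every group — no Simpson reversal.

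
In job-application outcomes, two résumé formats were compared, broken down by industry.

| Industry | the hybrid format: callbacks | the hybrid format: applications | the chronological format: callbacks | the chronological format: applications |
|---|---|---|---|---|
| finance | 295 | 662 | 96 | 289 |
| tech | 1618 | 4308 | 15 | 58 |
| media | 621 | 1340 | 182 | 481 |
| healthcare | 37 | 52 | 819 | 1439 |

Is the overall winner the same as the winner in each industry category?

No

Finance: the hybrid format 295/662 = 44.6%, the chronological format 96/289 = 33.2% → the hybrid format
Tech: the hybrid format 1618/4308 = 37.6%, the chronological format 15/58 = 25.9% → the hybrid format
Media: the hybrid format 621/1340 = 46.3%, the chronological format 182/481 = 37.8% → the hybrid format
Healthcare: the hybrid format 37/52 = 71.2%, the chronological format 819/1439 = 56.9% → the hybrid format
Overall: the hybrid format 2571/6362 = 40.4%, the chronological format 1112/2267 = 49.1% → the chronological format
The hybrid format wins each industry group but the chronological format wins overall — the comparison reverses. The hybrid format's applications skew toward tech, which has a lower base rate.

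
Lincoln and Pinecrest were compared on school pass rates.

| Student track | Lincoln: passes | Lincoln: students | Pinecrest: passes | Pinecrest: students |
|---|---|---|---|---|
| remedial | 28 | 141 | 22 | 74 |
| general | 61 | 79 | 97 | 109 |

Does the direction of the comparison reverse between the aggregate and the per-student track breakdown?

No

Remedial: Lincoln 28/141 = 19.9%, Pinecrest 22/74 = 29.7% → Pinecrest
General: Lincoln 61/79 = 77.2%, Pinecrest 97/109 = 89.0% → Pinecrest
Overall: Lincoln 89/220 = 40.5%, Pinecrest 119/183 = 65.0% → Pinecrest
Pinecrest wins overall and in every student group — no reversal.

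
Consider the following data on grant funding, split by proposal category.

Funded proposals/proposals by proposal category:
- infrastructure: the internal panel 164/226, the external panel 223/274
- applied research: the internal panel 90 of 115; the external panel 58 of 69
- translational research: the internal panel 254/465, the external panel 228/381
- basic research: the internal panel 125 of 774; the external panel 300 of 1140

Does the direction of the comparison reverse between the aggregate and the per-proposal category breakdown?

No

Infrastructure: the internal panel 164/226 = 72.6%, the external panel 223/274 = 81.4% → the external panel
Applied research: the internal panel 90/115 = 78.3%, the external panel 58/69 = 84.1% → the external panel
Translational research: the internal panel 254/465 = 54.6%, the external panel 228/381 = 59.8% → the external panel
Basic research: the internal panel 125/774 = 16.1%, the external panel 300/1140 = 26.3% → the external panel
Overall: the internal panel 633/1580 = 40.1%, the external panel 809/1864 = 43.4% → the external panel
The external panel wins overall and in every proposal group — no reversal.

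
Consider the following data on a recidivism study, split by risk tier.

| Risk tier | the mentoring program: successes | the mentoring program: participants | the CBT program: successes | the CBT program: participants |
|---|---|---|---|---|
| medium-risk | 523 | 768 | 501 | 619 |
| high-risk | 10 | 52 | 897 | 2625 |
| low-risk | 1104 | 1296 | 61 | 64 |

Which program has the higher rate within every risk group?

the CBT program

Medium-risk: the mentoring program 523/768 = 68.1%, the CBT program 501/619 = 80.9% → the CBT program
High-risk: the mentoring program 10/52 = 19.2%, the CBT program 897/2625 = 34.2% → the CBT program
Low-risk: the mentoring program 1104/1296 = 85.2%, the CBT program 61/64 = 95.3% → the CBT program
The CBT program has the higher rate in all 3 groups.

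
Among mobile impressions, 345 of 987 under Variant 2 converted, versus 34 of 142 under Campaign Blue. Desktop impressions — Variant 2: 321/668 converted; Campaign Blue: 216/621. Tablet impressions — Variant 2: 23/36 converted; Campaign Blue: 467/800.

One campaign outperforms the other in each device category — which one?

Variant 2

Mobile: Variant 2 345/987 = 35.0%, Campaign Blue 34/142 = 23.9% → Variant 2
Desktop: Variant 2 321/668 = 48.1%, Campaign Blue 216/621 = 34.8% → Variant 2
Tablet: Variant 2 23/36 = 63.9%, Campaign Blue 467/800 = 58.4% → Variant 2
Variant 2 has the higher rate in all 3 groups.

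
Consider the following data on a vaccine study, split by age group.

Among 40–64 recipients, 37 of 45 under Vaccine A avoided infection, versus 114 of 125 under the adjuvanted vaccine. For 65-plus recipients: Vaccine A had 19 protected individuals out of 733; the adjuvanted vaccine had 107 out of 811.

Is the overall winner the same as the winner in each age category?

Yes

40–64: Vaccine A 37/45 = 82.2%, the adjuvanted vaccine 114/125 = 91.2% → the adjuvanted vaccine
65-plus: Vaccine A 19/733 = 2.6%, the adjuvanted vaccine 107/811 = 13.2% → the adjuvanted vaccine
Overall: Vaccine A 56/778 = 7.2%, the adjuvanted vaccine 221/936 = 23.6% → the adjuvanted vaccine
The adjuvanted vaccine wins overall and in every age group — no reversal.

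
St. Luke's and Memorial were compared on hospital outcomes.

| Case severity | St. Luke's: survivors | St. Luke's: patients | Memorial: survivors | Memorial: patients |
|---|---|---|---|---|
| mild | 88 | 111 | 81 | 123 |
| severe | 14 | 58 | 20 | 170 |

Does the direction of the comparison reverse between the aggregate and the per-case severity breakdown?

No

Mild: St. Luke's 88/111 = 79.3%, Memorial 81/123 = 65.9% → St. Luke's
Severe: St. Luke's 14/58 = 24.1%, Memorial 20/170 = 11.8% → St. Luke's
Overall: St. Luke's 102/169 = 60.4%, Memorial 101/293 = 34.5% → St. Luke's
St. Luke's wins overall and in every case group — no reversal.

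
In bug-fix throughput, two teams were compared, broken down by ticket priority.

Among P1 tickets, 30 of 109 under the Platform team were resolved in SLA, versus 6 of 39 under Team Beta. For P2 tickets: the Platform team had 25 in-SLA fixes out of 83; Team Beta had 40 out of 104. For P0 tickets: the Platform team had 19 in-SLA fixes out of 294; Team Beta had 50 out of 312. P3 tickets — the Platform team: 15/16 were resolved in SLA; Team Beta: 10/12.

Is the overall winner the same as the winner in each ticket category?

No

P1: the Platform team 30/109 = 27.5%, Team Beta 6/39 = 15.4% → the Platform team
P2: the Platform team 25/83 = 30.1%, Team Beta 40/104 = 38.5% → Team Beta
P0: the Platform team 19/294 = 6.5%, Team Beta 50/312 = 16.0% → Team Beta
P3: the Platform team 15/16 = 93.8%, Team Beta 10/12 = 83.3% → the Platform team
Overall: the Platform team 89/502 = 17.7%, Team Beta 106/467 = 22.7% → Team Beta
Neither sweeps: the Platform team wins 2 of 4 groups, Team Beta wins 2. Team Beta wins overall but not every group — no Simpson reversal.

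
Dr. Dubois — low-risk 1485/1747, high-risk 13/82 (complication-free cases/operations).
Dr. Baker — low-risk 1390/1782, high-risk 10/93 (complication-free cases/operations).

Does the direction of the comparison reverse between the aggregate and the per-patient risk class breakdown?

No

Low-risk: Dr. Dubois 1485/1747 = 85.0%, Dr. Baker 1390/1782 = 78.0% → Dr. Dubois
High-risk: Dr. Dubois 13/82 = 15.9%, Dr. Baker 10/93 = 10.8% → Dr. Dubois
Overall: Dr. Dubois 1498/1829 = 81.9%, Dr. Baker 1400/1875 = 74.7% → Dr. Dubois
Dr. Dubois wins overall and in every patient risk group — no reversal.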